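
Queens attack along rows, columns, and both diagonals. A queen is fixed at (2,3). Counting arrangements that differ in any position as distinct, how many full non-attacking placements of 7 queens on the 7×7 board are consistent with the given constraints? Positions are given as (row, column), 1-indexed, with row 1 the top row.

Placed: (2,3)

Branch on row 1: col 1 → 1; col 5 → 1; col 6 → 3; col 7 → 1.
Sum: 1 + 1 + 3 + 1 = 6.

6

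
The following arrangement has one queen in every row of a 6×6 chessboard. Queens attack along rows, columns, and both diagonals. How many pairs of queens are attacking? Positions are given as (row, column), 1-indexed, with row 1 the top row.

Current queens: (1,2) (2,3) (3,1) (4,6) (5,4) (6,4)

Same column: (5,4)–(6,4) (column 4).
Same diagonal: (1,2)–(2,3) (|1−2| = |2−3| = 1); (3,1)–(6,4) (|3−6| = |1−4| = 3); (4,6)–(6,4) (|4−6| = |6−4| = 2).
Total attacking pairs: 4.

4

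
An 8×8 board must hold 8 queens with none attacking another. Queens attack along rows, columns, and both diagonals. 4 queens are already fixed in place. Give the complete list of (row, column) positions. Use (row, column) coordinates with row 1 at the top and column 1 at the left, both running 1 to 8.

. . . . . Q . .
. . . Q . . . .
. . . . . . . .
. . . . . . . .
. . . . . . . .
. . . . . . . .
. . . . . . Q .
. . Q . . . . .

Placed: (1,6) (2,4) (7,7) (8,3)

Row 3: attacked by (1,6)→{4,6,8}; (2,4)→{3,4,5}; (7,7)→{3,7}; (8,3)→{3,8}. Safe: 1, 2. Place at column 1.
Row 4: attacked by (1,6)→{3,6}; (2,4)→{2,4,6}; (3,1)→{1,2}; (7,7)→{4,7}; (8,3)→{3,7}. Safe: 5, 8. Place at column 5.
Row 5: attacked by (1,6)→{2,6}; (2,4)→{1,4,7}; (3,1)→{1,3}; (4,5)→{4,5,6}; (7,7)→{5,7}; (8,3)→{3,6}. Safe: 8. Place at column 8.
Row 6: attacked by (1,6)→{1,6}; (2,4)→{4,8}; (3,1)→{1,4}; (4,5)→{3,5,7}; (5,8)→{7,8}; (7,7)→{6,7,8}; (8,3)→{1,3,5}. Safe: 2. Place at column 2.
Columns [6, 4, 1, 5, 8, 2, 7, 3], r−c [-5, -2, 2, -1, -3, 4, 0, 5], r+c [7, 6, 4, 9, 13, 8, 14, 11] are all distinct, so no two queens attack.

(1,6) (2,4) (3,1) (4,5) (5,8) (6,2) (7,7) (8,3)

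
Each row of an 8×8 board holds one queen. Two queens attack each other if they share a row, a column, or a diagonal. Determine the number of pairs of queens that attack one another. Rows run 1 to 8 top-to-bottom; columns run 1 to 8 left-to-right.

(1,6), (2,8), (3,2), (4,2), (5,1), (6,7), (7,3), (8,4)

6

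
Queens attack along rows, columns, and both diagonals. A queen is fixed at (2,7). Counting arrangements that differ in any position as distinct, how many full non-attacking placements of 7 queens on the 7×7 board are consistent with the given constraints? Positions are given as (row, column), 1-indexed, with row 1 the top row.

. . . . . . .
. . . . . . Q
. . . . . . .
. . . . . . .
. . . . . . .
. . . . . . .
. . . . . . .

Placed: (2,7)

Branch on row 1: col 1 → 0; col 2 → 1; col 3 → 2; col 4 → 2; col 5 → 2.
Sum: 0 + 1 + 2 + 2 + 2 = 7.

7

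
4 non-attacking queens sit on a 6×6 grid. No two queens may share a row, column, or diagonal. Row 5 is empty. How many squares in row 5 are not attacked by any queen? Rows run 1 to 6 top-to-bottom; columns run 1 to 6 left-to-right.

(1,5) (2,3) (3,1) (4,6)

2

(1,5) attacks row 5 at column 5 and diagonals 1.
(2,3) attacks row 5 at column 3 and diagonals 6.
(3,1) attacks row 5 at column 1 and diagonals 3.
(4,6) attacks row 5 at column 6 and diagonals 5.
Attacked columns: {1, 3, 5, 6}. Safe: {2, 4}.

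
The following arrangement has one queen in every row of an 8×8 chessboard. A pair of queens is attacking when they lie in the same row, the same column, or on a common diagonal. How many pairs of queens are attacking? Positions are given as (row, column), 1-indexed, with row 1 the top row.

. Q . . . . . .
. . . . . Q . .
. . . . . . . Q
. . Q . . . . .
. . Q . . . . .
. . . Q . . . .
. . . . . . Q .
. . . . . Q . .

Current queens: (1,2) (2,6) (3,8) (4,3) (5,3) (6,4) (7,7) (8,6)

Same column: (2,6)–(8,6) (column 6); (4,3)–(5,3) (column 3).
Same diagonal: (2,6)–(5,3) (|2−5| = |6−3| = 3); (5,3)–(6,4) (|5−6| = |3−4| = 1); (5,3)–(8,6) (|5−8| = |3−6| = 3); (6,4)–(8,6) (|6−8| = |4−6| = 2); (7,7)–(8,6) (|7−8| = |7−6| = 1).
Total attacking pairs: 7.

7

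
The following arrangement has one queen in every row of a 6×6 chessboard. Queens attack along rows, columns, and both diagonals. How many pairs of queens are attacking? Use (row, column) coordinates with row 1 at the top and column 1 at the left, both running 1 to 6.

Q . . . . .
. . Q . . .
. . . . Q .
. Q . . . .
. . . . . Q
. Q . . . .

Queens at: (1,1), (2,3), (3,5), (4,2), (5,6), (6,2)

3

Same column: (4,2)–(6,2) (column 2).
Same diagonal: (2,3)–(5,6) (|2−5| = |3−6| = 3); (3,5)–(6,2) (|3−6| = |5−2| = 3).
Total attacking pairs: 3.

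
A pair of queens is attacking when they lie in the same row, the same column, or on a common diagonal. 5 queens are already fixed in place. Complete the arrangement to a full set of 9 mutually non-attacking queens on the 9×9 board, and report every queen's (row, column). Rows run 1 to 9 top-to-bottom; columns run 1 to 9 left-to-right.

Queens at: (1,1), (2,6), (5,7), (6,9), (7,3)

Row 3: attacked by (1,1)→{1,3}; (2,6)→{5,6,7}; (5,7)→{5,7,9}; (6,9)→{6,9}; (7,3)→{3,7}. Safe: 2, 4, 8. Place at column 4.
Row 4: attacked by (1,1)→{1,4}; (2,6)→{4,6,8}; (3,4)→{3,4,5}; (5,7)→{6,7,8}; (6,9)→{7,9}; (7,3)→{3,6}. Safe: 2. Place at column 2.
Row 8: attacked by (1,1)→{1,8}; (2,6)→{6}; (3,4)→{4,9}; (4,2)→{2,6}; (5,7)→{4,7}; (6,9)→{7,9}; (7,3)→{2,3,4}. Safe: 5. Place at column 5.
Row 9: attacked by (1,1)→{1,9}; (2,6)→{6}; (3,4)→{4}; (4,2)→{2,7}; (5,7)→{3,7}; (6,9)→{6,9}; (7,3)→{1,3,5}; (8,5)→{4,5,6}. Safe: 8. Place at column 8.
Columns [1, 6, 4, 2, 7, 9, 3, 5, 8], r−c [0, -4, -1, 2, -2, -3, 4, 3, 1], r+c [2, 8, 7, 6, 12, 15, 10, 13, 17] are all distinct, so no two queens attack.

(1,1) (2,6) (3,4) (4,2) (5,7) (6,9) (7,3) (8,5) (9,8)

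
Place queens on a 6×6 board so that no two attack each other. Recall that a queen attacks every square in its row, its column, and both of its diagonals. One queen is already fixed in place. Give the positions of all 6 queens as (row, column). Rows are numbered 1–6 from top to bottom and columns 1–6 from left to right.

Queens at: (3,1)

Row 1: attacked by (3,1)→{1,3}. Safe: 2, 4, 5, 6. Place at column 5.
Row 2: attacked by (1,5)→{4,5,6}; (3,1)→{1,2}. Safe: 3. Place at column 3.
Row 4: attacked by (1,5)→{2,5}; (2,3)→{1,3,5}; (3,1)→{1,2}. Safe: 4, 6. Place at column 6.
Row 5: attacked by (1,5)→{1,5}; (2,3)→{3,6}; (3,1)→{1,3}; (4,6)→{5,6}. Safe: 2, 4. Place at column 4.
Row 6: attacked by (1,5)→{5}; (2,3)→{3}; (3,1)→{1,4}; (4,6)→{4,6}; (5,4)→{3,4,5}. Safe: 2. Place at column 2.
Columns [5, 3, 1, 6, 4, 2], r−c [-4, -1, 2, -2, 1, 4], r+c [6, 5, 4, 10, 9, 8] are all distinct, so no two queens attack.

(1,5) (2,3) (3,1) (4,6) (5,4) (6,2)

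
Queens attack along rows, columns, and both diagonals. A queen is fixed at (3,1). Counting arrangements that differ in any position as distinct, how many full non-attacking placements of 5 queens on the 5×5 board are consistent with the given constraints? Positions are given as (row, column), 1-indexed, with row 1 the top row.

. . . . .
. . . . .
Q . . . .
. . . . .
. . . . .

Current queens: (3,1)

Branch on row 1: col 2 → 1; col 4 → 0; col 5 → 1.
Sum: 1 + 0 + 1 = 2.

2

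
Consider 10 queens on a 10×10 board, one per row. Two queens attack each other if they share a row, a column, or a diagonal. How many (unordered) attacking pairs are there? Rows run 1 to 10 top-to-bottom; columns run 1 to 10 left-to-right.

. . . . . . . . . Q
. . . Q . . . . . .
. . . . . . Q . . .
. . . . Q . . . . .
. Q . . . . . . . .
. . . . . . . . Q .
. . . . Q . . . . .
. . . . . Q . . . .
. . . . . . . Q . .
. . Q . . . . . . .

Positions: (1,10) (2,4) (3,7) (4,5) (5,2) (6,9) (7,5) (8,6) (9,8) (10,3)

Same column: (4,5)–(7,5) (column 5).
Same diagonal: (7,5)–(8,6) (|7−8| = |5−6| = 1).
Total attacking pairs: 2.

2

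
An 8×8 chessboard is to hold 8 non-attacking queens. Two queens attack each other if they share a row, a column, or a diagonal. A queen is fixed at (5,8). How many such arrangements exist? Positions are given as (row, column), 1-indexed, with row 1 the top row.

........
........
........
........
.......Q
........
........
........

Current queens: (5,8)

18

Branch on row 1: col 1 → 1; col 2 → 1; col 3 → 4; col 5 → 5; col 6 → 4; col 7 → 3.
Sum: 1 + 1 + 4 + 5 + 4 + 3 = 18.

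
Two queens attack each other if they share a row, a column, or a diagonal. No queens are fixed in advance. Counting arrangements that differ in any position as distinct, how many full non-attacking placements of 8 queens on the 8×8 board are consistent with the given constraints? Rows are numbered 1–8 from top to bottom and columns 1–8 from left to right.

92

Branch on row 1: col 1 → 4; col 2 → 8; col 3 → 16; col 4 → 18; col 5 → 18; col 6 → 16; col 7 → 8; col 8 → 4.
Sum: 4 + 8 + 16 + 18 + 18 + 16 + 8 + 4 = 92.
(This is the classic 8-queens count.)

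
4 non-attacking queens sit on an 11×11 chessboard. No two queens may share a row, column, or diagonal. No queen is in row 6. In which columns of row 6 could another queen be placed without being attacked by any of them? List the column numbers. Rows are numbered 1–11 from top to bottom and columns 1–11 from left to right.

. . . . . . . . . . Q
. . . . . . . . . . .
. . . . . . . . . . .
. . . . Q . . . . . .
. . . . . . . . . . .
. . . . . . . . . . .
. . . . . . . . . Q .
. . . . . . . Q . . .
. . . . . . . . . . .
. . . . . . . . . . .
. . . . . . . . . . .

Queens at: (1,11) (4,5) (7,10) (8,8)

columns 1, 2, 4

(1,11) attacks row 6 at column 11 and diagonals 6.
(4,5) attacks row 6 at column 5 and diagonals 3, 7.
(7,10) attacks row 6 at column 10 and diagonals 9, 11.
(8,8) attacks row 6 at column 8 and diagonals 6, 10.
Attacked columns: {3, 5, 6, 7, 8, 9, 10, 11}. Safe: {1, 2, 4}.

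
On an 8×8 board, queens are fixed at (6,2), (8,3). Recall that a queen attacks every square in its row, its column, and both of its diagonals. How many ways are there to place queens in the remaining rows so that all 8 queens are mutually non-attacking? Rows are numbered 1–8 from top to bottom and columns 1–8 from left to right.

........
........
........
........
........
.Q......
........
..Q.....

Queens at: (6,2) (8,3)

7

Branch on row 1: col 1 → 1; col 4 → 2; col 5 → 2; col 6 → 2; col 8 → 0.
Sum: 1 + 2 + 2 + 2 + 0 = 7.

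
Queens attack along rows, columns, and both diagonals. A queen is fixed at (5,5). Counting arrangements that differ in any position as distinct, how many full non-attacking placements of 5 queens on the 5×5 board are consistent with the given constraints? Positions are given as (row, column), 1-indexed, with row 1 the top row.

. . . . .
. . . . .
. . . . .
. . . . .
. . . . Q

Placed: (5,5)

Branch on row 1: col 2 → 1; col 3 → 1; col 4 → 0.
Sum: 1 + 1 + 0 = 2.

2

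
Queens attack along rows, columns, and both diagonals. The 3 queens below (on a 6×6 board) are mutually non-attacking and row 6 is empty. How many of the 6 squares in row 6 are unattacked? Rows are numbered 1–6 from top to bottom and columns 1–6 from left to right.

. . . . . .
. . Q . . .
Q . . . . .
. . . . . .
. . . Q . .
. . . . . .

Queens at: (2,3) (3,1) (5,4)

2

(2,3) attacks row 6 at column 3.
(3,1) attacks row 6 at column 1 and diagonals 4.
(5,4) attacks row 6 at column 4 and diagonals 3, 5.
Attacked columns: {1, 3, 4, 5}. Safe: {2, 6}.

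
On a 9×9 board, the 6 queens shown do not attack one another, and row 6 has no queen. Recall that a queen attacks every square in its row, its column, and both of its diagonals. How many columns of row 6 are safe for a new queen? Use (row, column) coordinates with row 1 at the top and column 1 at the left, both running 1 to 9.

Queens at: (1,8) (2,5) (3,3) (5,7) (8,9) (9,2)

(1,8) attacks row 6 at column 8 and diagonals 3.
(2,5) attacks row 6 at column 5 and diagonals 1, 9.
(3,3) attacks row 6 at column 3 and diagonals 6.
(5,7) attacks row 6 at column 7 and diagonals 6, 8.
(8,9) attacks row 6 at column 9 and diagonals 7.
(9,2) attacks row 6 at column 2 and diagonals 5.
Attacked columns: {1, 2, 3, 5, 6, 7, 8, 9}. Safe: {4}.

1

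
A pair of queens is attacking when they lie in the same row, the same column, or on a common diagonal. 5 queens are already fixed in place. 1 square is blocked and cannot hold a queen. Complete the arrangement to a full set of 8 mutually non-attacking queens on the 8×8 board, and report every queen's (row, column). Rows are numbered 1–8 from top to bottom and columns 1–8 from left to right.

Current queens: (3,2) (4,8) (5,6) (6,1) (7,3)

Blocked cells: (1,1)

(1,7) (2,4) (3,2) (4,8) (5,6) (6,1) (7,3) (8,5)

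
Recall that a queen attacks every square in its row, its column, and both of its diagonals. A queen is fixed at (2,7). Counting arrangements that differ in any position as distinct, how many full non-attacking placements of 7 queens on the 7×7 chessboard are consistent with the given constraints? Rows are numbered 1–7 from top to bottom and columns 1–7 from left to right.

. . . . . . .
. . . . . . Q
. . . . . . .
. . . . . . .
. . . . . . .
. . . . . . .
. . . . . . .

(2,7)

Branch on row 1: col 1 → 0; col 2 → 1; col 3 → 2; col 4 → 2; col 5 → 2.
Sum: 0 + 1 + 2 + 2 + 2 = 7.

7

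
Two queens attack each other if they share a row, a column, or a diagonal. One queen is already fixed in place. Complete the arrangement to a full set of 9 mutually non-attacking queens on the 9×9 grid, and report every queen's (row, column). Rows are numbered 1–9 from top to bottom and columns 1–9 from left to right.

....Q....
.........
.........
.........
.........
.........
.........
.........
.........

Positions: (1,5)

(1,5) (2,3) (3,8) (4,6) (5,2) (6,9) (7,1) (8,4) (9,7)

Row 2: attacked by (1,5)→{4,5,6}. Safe: 1, 2, 3, 7, 8, 9. Place at column 3.
Row 3: attacked by (1,5)→{3,5,7}; (2,3)→{2,3,4}. Safe: 1, 6, 8, 9. Place at column 8.
Row 4: attacked by (1,5)→{2,5,8}; (2,3)→{1,3,5}; (3,8)→{7,8,9}. Safe: 4, 6. Place at column 6.
Row 5: attacked by (1,5)→{1,5,9}; (2,3)→{3,6}; (3,8)→{6,8}; (4,6)→{5,6,7}. Safe: 2, 4. Place at column 2.
Row 6: attacked by (1,5)→{5}; (2,3)→{3,7}; (3,8)→{5,8}; (4,6)→{4,6,8}; (5,2)→{1,2,3}. Safe: 9. Place at column 9.
Row 7: attacked by (1,5)→{5}; (2,3)→{3,8}; (3,8)→{4,8}; (4,6)→{3,6,9}; (5,2)→{2,4}; (6,9)→{8,9}. Safe: 1, 7. Place at column 1.
Row 8: attacked by (1,5)→{5}; (2,3)→{3,9}; (3,8)→{3,8}; (4,6)→{2,6}; (5,2)→{2,5}; (6,9)→{7,9}; (7,1)→{1,2}. Safe: 4. Place at column 4.
Row 9: attacked by (1,5)→{5}; (2,3)→{3}; (3,8)→{2,8}; (4,6)→{1,6}; (5,2)→{2,6}; (6,9)→{6,9}; (7,1)→{1,3}; (8,4)→{3,4,5}. Safe: 7. Place at column 7.
Columns [5, 3, 8, 6, 2, 9, 1, 4, 7], r−c [-4, -1, -5, -2, 3, -3, 6, 4, 2], r+c [6, 5, 11, 10, 7, 15, 8, 12, 16] are all distinct, so no two queens attack.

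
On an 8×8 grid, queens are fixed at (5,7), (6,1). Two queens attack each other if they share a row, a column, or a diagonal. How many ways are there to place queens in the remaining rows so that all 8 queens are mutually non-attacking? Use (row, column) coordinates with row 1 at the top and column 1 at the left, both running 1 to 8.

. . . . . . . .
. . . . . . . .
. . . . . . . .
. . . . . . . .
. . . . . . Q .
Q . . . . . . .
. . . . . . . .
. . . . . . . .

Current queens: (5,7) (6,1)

3

Branch on row 1: col 2 → 0; col 4 → 2; col 5 → 1; col 8 → 0.
Sum: 0 + 2 + 1 + 0 = 3.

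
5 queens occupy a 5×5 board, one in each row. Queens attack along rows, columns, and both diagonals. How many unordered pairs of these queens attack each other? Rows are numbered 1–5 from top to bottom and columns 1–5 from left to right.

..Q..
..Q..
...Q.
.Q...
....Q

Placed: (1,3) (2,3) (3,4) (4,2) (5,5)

Same column: (1,3)–(2,3) (column 3).
Same diagonal: (2,3)–(3,4) (|2−3| = |3−4| = 1).
Total attacking pairs: 2.

2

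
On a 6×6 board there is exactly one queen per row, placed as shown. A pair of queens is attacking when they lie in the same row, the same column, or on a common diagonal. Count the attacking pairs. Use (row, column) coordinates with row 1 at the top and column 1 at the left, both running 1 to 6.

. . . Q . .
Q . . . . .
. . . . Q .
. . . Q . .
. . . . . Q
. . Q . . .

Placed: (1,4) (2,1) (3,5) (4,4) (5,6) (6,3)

Same column: (1,4)–(4,4) (column 4).
Same diagonal: (3,5)–(4,4) (|3−4| = |5−4| = 1).
Total attacking pairs: 2.

2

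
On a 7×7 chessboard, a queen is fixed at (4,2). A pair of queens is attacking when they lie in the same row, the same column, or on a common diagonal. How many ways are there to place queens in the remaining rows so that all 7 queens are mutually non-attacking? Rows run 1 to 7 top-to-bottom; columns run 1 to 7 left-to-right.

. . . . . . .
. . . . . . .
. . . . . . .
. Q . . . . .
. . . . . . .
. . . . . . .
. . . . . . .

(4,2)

Branch on row 1: col 1 → 1; col 3 → 2; col 4 → 2; col 6 → 0; col 7 → 1.
Sum: 1 + 2 + 2 + 0 + 1 = 6.

6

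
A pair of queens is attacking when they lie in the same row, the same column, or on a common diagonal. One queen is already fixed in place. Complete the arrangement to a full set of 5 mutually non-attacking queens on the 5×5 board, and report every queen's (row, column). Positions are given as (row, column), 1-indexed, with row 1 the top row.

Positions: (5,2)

(1,5) (2,3) (3,1) (4,4) (5,2)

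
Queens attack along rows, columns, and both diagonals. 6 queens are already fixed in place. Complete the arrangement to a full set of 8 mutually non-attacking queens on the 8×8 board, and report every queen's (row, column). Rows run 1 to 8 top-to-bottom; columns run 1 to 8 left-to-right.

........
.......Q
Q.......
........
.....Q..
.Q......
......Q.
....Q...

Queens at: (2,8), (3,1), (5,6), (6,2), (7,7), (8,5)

(1,4) (2,8) (3,1) (4,3) (5,6) (6,2) (7,7) (8,5)

Row 1: attacked by (2,8)→{7,8}; (3,1)→{1,3}; (5,6)→{2,6}; (6,2)→{2,7}; (7,7)→{1,7}; (8,5)→{5}. Safe: 4. Place at column 4.
Row 4: attacked by (1,4)→{1,4,7}; (2,8)→{6,8}; (3,1)→{1,2}; (5,6)→{5,6,7}; (6,2)→{2,4}; (7,7)→{4,7}; (8,5)→{1,5}. Safe: 3. Place at column 3.
Columns [4, 8, 1, 3, 6, 2, 7, 5], r−c [-3, -6, 2, 1, -1, 4, 0, 3], r+c [5, 10, 4, 7, 11, 8, 14, 13] are all distinct, so no two queens attack.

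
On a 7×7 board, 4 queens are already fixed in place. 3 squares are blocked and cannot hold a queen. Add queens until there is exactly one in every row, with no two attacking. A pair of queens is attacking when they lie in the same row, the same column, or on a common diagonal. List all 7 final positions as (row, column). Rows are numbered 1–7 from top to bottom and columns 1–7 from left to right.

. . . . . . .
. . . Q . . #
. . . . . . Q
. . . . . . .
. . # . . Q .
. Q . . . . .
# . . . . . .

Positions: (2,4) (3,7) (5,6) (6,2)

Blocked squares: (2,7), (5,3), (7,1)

Row 1: attacked by (2,4)→{3,4,5}; (3,7)→{5,7}; (5,6)→{2,6}; (6,2)→{2,7}. Safe: 1. Place at column 1.
Row 4: attacked by (1,1)→{1,4}; (2,4)→{2,4,6}; (3,7)→{6,7}; (5,6)→{5,6,7}; (6,2)→{2,4}. Safe: 3. Place at column 3.
Row 7: attacked by (1,1)→{1,7}; (2,4)→{4}; (3,7)→{3,7}; (4,3)→{3,6}; (5,6)→{4,6}; (6,2)→{1,2,3}. Blocked: 1. Safe: 5. Place at column 5.
Columns [1, 4, 7, 3, 6, 2, 5], r−c [0, -2, -4, 1, -1, 4, 2], r+c [2, 6, 10, 7, 11, 8, 12] are all distinct, so no two queens attack.

(1,1) (2,4) (3,7) (4,3) (5,6) (6,2) (7,5)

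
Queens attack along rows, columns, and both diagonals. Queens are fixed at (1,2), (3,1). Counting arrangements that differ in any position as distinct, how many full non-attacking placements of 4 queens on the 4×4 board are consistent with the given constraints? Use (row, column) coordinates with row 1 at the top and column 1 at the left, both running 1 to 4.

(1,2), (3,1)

1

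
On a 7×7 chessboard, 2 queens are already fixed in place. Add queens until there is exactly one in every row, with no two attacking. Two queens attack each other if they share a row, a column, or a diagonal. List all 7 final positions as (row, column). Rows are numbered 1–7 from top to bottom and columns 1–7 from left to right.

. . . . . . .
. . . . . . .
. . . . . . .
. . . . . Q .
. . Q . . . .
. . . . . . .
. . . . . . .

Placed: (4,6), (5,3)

(1,1) (2,5) (3,2) (4,6) (5,3) (6,7) (7,4)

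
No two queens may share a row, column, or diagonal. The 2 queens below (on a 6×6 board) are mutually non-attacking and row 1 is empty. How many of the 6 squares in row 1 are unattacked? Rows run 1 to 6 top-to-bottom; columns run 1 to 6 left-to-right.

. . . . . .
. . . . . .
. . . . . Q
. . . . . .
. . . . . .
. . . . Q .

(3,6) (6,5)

(3,6) attacks row 1 at column 6 and diagonals 4.
(6,5) attacks row 1 at column 5.
Attacked columns: {4, 5, 6}. Safe: {1, 2, 3}.

3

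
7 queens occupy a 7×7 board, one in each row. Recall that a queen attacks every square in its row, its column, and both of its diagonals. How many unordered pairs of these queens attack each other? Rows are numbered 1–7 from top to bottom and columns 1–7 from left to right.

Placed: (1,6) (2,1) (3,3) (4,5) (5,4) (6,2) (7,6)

Same column: (1,6)–(7,6) (column 6).
Same diagonal: (2,1)–(5,4) (|2−5| = |1−4| = 3); (2,1)–(7,6) (|2−7| = |1−6| = 5); (4,5)–(5,4) (|4−5| = |5−4| = 1); (5,4)–(7,6) (|5−7| = |4−6| = 2).
Total attacking pairs: 5.

5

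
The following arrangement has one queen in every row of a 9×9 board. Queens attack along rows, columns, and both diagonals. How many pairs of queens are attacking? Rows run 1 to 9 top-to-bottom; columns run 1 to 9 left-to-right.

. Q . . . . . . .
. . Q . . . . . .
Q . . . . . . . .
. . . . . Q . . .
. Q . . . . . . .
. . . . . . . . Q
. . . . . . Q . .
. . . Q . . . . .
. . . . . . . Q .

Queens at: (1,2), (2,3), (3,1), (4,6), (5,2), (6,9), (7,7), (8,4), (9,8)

2

Same column: (1,2)–(5,2) (column 2).
Same diagonal: (1,2)–(2,3) (|1−2| = |2−3| = 1).
Total attacking pairs: 2.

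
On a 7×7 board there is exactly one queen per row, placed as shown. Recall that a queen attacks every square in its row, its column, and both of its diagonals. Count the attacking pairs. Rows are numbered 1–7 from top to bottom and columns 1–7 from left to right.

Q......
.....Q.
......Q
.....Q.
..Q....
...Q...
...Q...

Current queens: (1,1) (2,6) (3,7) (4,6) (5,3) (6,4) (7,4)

8

Same column: (2,6)–(4,6) (column 6); (6,4)–(7,4) (column 4).
Same diagonal: (2,6)–(3,7) (|2−3| = |6−7| = 1); (2,6)–(5,3) (|2−5| = |6−3| = 3); (3,7)–(4,6) (|3−4| = |7−6| = 1); (3,7)–(6,4) (|3−6| = |7−4| = 3); (4,6)–(6,4) (|4−6| = |6−4| = 2); (5,3)–(6,4) (|5−6| = |3−4| = 1).
Total attacking pairs: 8.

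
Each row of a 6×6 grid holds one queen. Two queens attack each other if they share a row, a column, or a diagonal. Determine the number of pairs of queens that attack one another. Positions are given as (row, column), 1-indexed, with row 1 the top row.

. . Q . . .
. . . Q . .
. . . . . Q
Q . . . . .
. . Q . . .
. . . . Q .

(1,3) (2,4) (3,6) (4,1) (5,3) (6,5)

Same column: (1,3)–(5,3) (column 3).
Same diagonal: (1,3)–(2,4) (|1−2| = |3−4| = 1).
Total attacking pairs: 2.

2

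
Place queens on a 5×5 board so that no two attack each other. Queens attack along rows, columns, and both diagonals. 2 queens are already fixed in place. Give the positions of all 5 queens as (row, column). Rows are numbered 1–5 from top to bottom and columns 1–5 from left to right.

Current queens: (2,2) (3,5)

(1,4) (2,2) (3,5) (4,3) (5,1)

Row 1: attacked by (2,2)→{1,2,3}; (3,5)→{3,5}. Safe: 4. Place at column 4.
Row 4: attacked by (1,4)→{1,4}; (2,2)→{2,4}; (3,5)→{4,5}. Safe: 3. Place at column 3.
Row 5: attacked by (1,4)→{4}; (2,2)→{2,5}; (3,5)→{3,5}; (4,3)→{2,3,4}. Safe: 1. Place at column 1.
Columns [4, 2, 5, 3, 1], r−c [-3, 0, -2, 1, 4], r+c [5, 4, 8, 7, 6] are all distinct, so no two queens attack.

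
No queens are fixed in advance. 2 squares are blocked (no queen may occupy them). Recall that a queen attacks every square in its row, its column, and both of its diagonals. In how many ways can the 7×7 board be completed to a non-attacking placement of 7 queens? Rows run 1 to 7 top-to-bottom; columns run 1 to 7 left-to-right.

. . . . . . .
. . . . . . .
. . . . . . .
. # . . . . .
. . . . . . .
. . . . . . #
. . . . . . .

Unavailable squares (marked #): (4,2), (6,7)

Branch on row 1: col 1 → 2; col 2 → 7; col 3 → 3; col 4 → 2; col 5 → 5; col 6 → 6; col 7 → 3.
Sum: 2 + 7 + 3 + 2 + 5 + 6 + 3 = 28.

28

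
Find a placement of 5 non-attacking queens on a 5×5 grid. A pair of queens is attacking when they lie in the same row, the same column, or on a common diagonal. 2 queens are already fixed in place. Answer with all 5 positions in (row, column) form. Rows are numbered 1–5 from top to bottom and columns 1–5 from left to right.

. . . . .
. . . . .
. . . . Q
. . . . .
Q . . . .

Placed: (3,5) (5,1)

Row 1: attacked by (3,5)→{3,5}; (5,1)→{1,5}. Safe: 2, 4. Place at column 4.
Row 2: attacked by (1,4)→{3,4,5}; (3,5)→{4,5}; (5,1)→{1,4}. Safe: 2. Place at column 2.
Row 4: attacked by (1,4)→{1,4}; (2,2)→{2,4}; (3,5)→{4,5}; (5,1)→{1,2}. Safe: 3. Place at column 3.
Columns [4, 2, 5, 3, 1], r−c [-3, 0, -2, 1, 4], r+c [5, 4, 8, 7, 6] are all distinct, so no two queens attack.

(1,4) (2,2) (3,5) (4,3) (5,1)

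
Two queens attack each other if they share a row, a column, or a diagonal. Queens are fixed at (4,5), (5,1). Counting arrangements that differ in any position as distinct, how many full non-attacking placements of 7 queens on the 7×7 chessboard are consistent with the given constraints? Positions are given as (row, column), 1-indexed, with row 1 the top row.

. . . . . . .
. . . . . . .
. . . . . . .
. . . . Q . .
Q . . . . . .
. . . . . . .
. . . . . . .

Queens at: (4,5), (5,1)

Branch on row 1: col 3 → 1; col 4 → 0; col 6 → 0; col 7 → 0.
Sum: 1 + 0 + 0 + 0 = 1.

1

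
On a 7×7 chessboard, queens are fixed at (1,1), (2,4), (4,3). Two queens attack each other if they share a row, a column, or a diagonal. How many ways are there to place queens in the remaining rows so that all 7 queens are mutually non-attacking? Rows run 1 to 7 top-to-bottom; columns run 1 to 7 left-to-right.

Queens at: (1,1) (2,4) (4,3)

1

Branch on row 3: col 6 → 0; col 7 → 1.
Sum: 0 + 1 = 1.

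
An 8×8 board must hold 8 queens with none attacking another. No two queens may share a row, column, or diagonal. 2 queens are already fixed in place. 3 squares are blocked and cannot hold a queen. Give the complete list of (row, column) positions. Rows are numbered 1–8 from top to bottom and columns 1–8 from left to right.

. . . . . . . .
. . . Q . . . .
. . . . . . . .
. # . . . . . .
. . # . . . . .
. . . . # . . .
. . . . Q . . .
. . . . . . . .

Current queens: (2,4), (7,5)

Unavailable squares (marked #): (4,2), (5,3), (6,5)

(1,6) (2,4) (3,7) (4,1) (5,8) (6,2) (7,5) (8,3)

Row 1: attacked by (2,4)→{3,4,5}; (7,5)→{5}. Safe: 1, 2, 6, 7, 8. Place at column 6.
Row 3: attacked by (1,6)→{4,6,8}; (2,4)→{3,4,5}; (7,5)→{1,5}. Safe: 2, 7. Place at column 7.
Row 4: attacked by (1,6)→{3,6}; (2,4)→{2,4,6}; (3,7)→{6,7,8}; (7,5)→{2,5,8}. Blocked: 2. Safe: 1. Place at column 1.
Row 5: attacked by (1,6)→{2,6}; (2,4)→{1,4,7}; (3,7)→{5,7}; (4,1)→{1,2}; (7,5)→{3,5,7}. Blocked: 3. Safe: 8. Place at column 8.
Row 6: attacked by (1,6)→{1,6}; (2,4)→{4,8}; (3,7)→{4,7}; (4,1)→{1,3}; (5,8)→{7,8}; (7,5)→{4,5,6}. Blocked: 5. Safe: 2. Place at column 2.
Row 8: attacked by (1,6)→{6}; (2,4)→{4}; (3,7)→{2,7}; (4,1)→{1,5}; (5,8)→{5,8}; (6,2)→{2,4}; (7,5)→{4,5,6}. Safe: 3. Place at column 3.
Columns [6, 4, 7, 1, 8, 2, 5, 3], r−c [-5, -2, -4, 3, -3, 4, 2, 5], r+c [7, 6, 10, 5, 13, 8, 12, 11] are all distinct, so no two queens attack.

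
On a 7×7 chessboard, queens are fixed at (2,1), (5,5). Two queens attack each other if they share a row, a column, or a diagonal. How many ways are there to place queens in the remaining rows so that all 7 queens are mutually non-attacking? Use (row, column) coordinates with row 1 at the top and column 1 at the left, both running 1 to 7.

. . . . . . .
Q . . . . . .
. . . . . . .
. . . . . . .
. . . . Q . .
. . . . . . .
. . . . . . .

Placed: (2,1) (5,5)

1

Branch on row 1: col 3 → 1; col 4 → 0; col 6 → 0; col 7 → 0.
Sum: 1 + 0 + 0 + 0 = 1.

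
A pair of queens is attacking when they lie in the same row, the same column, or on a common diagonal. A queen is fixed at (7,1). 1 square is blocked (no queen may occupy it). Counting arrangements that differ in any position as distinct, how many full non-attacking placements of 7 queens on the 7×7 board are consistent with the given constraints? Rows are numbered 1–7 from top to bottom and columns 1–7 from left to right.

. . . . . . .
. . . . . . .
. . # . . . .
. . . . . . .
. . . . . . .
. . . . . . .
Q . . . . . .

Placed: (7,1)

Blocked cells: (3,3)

Branch on row 1: col 2 → 0; col 3 → 1; col 4 → 0; col 5 → 1; col 6 → 1.
Sum: 0 + 1 + 0 + 1 + 1 = 3.

3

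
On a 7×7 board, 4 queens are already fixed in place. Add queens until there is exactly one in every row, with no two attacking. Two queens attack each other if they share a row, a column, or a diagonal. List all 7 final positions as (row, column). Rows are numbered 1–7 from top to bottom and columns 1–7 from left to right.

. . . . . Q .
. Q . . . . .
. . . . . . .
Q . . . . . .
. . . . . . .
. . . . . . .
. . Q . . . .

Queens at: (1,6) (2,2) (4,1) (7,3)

(1,6) (2,2) (3,5) (4,1) (5,4) (6,7) (7,3)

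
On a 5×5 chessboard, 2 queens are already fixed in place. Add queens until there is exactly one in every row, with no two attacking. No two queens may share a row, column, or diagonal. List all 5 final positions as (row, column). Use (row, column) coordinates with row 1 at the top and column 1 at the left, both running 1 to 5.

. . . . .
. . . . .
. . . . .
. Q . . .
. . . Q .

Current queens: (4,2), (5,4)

(1,1) (2,3) (3,5) (4,2) (5,4)

Row 1: attacked by (4,2)→{2,5}; (5,4)→{4}. Safe: 1, 3. Place at column 1.
Row 2: attacked by (1,1)→{1,2}; (4,2)→{2,4}; (5,4)→{1,4}. Safe: 3, 5. Place at column 3.
Row 3: attacked by (1,1)→{1,3}; (2,3)→{2,3,4}; (4,2)→{1,2,3}; (5,4)→{2,4}. Safe: 5. Place at column 5.
Columns [1, 3, 5, 2, 4], r−c [0, -1, -2, 2, 1], r+c [2, 5, 8, 6, 9] are all distinct, so no two queens attack.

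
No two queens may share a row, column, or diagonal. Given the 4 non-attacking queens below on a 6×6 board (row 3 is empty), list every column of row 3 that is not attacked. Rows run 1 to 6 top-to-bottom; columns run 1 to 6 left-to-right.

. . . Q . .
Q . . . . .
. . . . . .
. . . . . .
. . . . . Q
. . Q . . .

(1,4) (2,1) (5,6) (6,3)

columns 5

(1,4) attacks row 3 at column 4 and diagonals 2, 6.
(2,1) attacks row 3 at column 1 and diagonals 2.
(5,6) attacks row 3 at column 6 and diagonals 4.
(6,3) attacks row 3 at column 3 and diagonals 6.
Attacked columns: {1, 2, 3, 4, 6}. Safe: {5}.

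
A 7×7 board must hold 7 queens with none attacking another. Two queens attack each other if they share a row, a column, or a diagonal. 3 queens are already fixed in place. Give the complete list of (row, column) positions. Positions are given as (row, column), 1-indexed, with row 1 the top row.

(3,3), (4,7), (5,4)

(1,2) (2,6) (3,3) (4,7) (5,4) (6,1) (7,5)

Row 1: attacked by (3,3)→{1,3,5}; (4,7)→{4,7}; (5,4)→{4}. Safe: 2, 6. Place at column 2.
Row 2: attacked by (1,2)→{1,2,3}; (3,3)→{2,3,4}; (4,7)→{5,7}; (5,4)→{1,4,7}. Safe: 6. Place at column 6.
Row 6: attacked by (1,2)→{2,7}; (2,6)→{2,6}; (3,3)→{3,6}; (4,7)→{5,7}; (5,4)→{3,4,5}. Safe: 1. Place at column 1.
Row 7: attacked by (1,2)→{2}; (2,6)→{1,6}; (3,3)→{3,7}; (4,7)→{4,7}; (5,4)→{2,4,6}; (6,1)→{1,2}. Safe: 5. Place at column 5.
Columns [2, 6, 3, 7, 4, 1, 5], r−c [-1, -4, 0, -3, 1, 5, 2], r+c [3, 8, 6, 11, 9, 7, 12] are all distinct, so no two queens attack.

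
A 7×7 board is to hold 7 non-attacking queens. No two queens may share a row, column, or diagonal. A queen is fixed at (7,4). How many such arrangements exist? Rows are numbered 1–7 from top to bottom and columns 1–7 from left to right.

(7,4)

6

Branch on row 1: col 1 → 1; col 2 → 1; col 3 → 1; col 5 → 1; col 6 → 1; col 7 → 1.
Sum: 1 + 1 + 1 + 1 + 1 + 1 = 6.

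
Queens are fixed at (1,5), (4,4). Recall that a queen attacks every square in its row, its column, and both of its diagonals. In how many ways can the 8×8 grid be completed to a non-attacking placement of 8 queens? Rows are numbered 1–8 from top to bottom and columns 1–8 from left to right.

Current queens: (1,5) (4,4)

4

Branch on row 2: col 1 → 1; col 3 → 1; col 7 → 2; col 8 → 0.
Sum: 1 + 1 + 2 + 0 = 4.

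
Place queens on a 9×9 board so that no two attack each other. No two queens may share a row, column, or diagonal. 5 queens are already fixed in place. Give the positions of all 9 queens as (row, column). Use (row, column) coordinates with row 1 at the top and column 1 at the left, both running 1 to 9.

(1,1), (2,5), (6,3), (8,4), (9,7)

(1,1) (2,5) (3,2) (4,6) (5,9) (6,3) (7,8) (8,4) (9,7)

Row 3: attacked by (1,1)→{1,3}; (2,5)→{4,5,6}; (6,3)→{3,6}; (8,4)→{4,9}; (9,7)→{1,7}. Safe: 2, 8. Place at column 2.
Row 4: attacked by (1,1)→{1,4}; (2,5)→{3,5,7}; (3,2)→{1,2,3}; (6,3)→{1,3,5}; (8,4)→{4,8}; (9,7)→{2,7}. Safe: 6, 9. Place at column 6.
Row 5: attacked by (1,1)→{1,5}; (2,5)→{2,5,8}; (3,2)→{2,4}; (4,6)→{5,6,7}; (6,3)→{2,3,4}; (8,4)→{1,4,7}; (9,7)→{3,7}. Safe: 9. Place at column 9.
Row 7: attacked by (1,1)→{1,7}; (2,5)→{5}; (3,2)→{2,6}; (4,6)→{3,6,9}; (5,9)→{7,9}; (6,3)→{2,3,4}; (8,4)→{3,4,5}; (9,7)→{5,7,9}. Safe: 8. Place at column 8.
Columns [1, 5, 2, 6, 9, 3, 8, 4, 7], r−c [0, -3, 1, -2, -4, 3, -1, 4, 2], r+c [2, 7, 5, 10, 14, 9, 15, 12, 16] are all distinct, so no two queens attack.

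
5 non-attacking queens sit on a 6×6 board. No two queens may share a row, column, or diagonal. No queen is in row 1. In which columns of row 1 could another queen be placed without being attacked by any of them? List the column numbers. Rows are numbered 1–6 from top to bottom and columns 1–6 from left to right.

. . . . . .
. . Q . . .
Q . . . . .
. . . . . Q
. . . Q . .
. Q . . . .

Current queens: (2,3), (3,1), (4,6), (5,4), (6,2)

(2,3) attacks row 1 at column 3 and diagonals 2, 4.
(3,1) attacks row 1 at column 1 and diagonals 3.
(4,6) attacks row 1 at column 6 and diagonals 3.
(5,4) attacks row 1 at column 4.
(6,2) attacks row 1 at column 2.
Attacked columns: {1, 2, 3, 4, 6}. Safe: {5}.

columns 5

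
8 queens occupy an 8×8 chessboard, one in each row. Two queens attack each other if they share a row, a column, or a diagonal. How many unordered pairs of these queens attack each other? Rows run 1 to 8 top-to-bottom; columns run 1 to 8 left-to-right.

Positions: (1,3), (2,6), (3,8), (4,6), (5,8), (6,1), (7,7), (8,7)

Same column: (2,6)–(4,6) (column 6); (3,8)–(5,8) (column 8); (7,7)–(8,7) (column 7).
Same diagonal: (1,3)–(4,6) (|1−4| = |3−6| = 3).
Total attacking pairs: 4.

4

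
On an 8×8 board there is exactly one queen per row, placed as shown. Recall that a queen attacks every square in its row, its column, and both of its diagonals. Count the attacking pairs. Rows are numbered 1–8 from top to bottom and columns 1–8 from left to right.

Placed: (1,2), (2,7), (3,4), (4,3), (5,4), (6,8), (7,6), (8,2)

8

Same column: (1,2)–(8,2) (column 2); (3,4)–(5,4) (column 4).
Same diagonal: (1,2)–(3,4) (|1−3| = |2−4| = 2); (2,7)–(5,4) (|2−5| = |7−4| = 3); (3,4)–(4,3) (|3−4| = |4−3| = 1); (4,3)–(5,4) (|4−5| = |3−4| = 1); (4,3)–(7,6) (|4−7| = |3−6| = 3); (5,4)–(7,6) (|5−7| = |4−6| = 2).
Total attacking pairs: 8.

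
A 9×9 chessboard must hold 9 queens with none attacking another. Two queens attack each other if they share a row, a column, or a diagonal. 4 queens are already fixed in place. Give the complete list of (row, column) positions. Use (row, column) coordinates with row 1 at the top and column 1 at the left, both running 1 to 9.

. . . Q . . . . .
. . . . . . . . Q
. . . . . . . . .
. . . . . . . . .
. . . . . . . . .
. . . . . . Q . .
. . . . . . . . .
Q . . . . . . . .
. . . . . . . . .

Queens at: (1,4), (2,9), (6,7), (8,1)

(1,4) (2,9) (3,3) (4,6) (5,2) (6,7) (7,5) (8,1) (9,8)

Row 3: attacked by (1,4)→{2,4,6}; (2,9)→{8,9}; (6,7)→{4,7}; (8,1)→{1,6}. Safe: 3, 5. Place at column 3.
Row 4: attacked by (1,4)→{1,4,7}; (2,9)→{7,9}; (3,3)→{2,3,4}; (6,7)→{5,7,9}; (8,1)→{1,5}. Safe: 6, 8. Place at column 6.
Row 5: attacked by (1,4)→{4,8}; (2,9)→{6,9}; (3,3)→{1,3,5}; (4,6)→{5,6,7}; (6,7)→{6,7,8}; (8,1)→{1,4}. Safe: 2. Place at column 2.
Row 7: attacked by (1,4)→{4}; (2,9)→{4,9}; (3,3)→{3,7}; (4,6)→{3,6,9}; (5,2)→{2,4}; (6,7)→{6,7,8}; (8,1)→{1,2}. Safe: 5. Place at column 5.
Row 9: attacked by (1,4)→{4}; (2,9)→{2,9}; (3,3)→{3,9}; (4,6)→{1,6}; (5,2)→{2,6}; (6,7)→{4,7}; (7,5)→{3,5,7}; (8,1)→{1,2}. Safe: 8. Place at column 8.
Columns [4, 9, 3, 6, 2, 7, 5, 1, 8], r−c [-3, -7, 0, -2, 3, -1, 2, 7, 1], r+c [5, 11, 6, 10, 7, 13, 12, 9, 17] are all distinct, so no two queens attack.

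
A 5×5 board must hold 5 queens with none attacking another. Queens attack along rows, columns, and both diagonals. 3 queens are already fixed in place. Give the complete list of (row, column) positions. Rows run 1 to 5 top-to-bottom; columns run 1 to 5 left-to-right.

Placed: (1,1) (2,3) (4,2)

(1,1) (2,3) (3,5) (4,2) (5,4)

Row 3: attacked by (1,1)→{1,3}; (2,3)→{2,3,4}; (4,2)→{1,2,3}. Safe: 5. Place at column 5.
Row 5: attacked by (1,1)→{1,5}; (2,3)→{3}; (3,5)→{3,5}; (4,2)→{1,2,3}. Safe: 4. Place at column 4.
Columns [1, 3, 5, 2, 4], r−c [0, -1, -2, 2, 1], r+c [2, 5, 8, 6, 9] are all distinct, so no two queens attack.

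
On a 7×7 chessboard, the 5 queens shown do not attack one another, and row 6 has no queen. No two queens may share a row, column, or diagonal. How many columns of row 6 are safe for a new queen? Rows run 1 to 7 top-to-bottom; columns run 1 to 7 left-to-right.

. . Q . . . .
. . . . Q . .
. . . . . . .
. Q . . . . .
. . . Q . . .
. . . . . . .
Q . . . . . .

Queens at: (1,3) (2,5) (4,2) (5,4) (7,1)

(1,3) attacks row 6 at column 3.
(2,5) attacks row 6 at column 5 and diagonals 1.
(4,2) attacks row 6 at column 2 and diagonals 4.
(5,4) attacks row 6 at column 4 and diagonals 3, 5.
(7,1) attacks row 6 at column 1 and diagonals 2.
Attacked columns: {1, 2, 3, 4, 5}. Safe: {6, 7}.

2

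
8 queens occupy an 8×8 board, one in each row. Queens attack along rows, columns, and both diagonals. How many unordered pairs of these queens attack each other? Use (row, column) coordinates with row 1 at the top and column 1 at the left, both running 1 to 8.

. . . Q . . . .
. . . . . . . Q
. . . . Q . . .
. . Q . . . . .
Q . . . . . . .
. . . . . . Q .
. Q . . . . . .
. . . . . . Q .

2

Same column: (6,7)–(8,7) (column 7).
Same diagonal: (4,3)–(8,7) (|4−8| = |3−7| = 4).
Total attacking pairs: 2.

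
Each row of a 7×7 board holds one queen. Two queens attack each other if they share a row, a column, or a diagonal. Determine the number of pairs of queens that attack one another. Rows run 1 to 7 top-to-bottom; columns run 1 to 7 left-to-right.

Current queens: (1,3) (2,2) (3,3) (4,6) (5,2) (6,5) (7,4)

Same column: (1,3)–(3,3) (column 3); (2,2)–(5,2) (column 2).
Same diagonal: (1,3)–(2,2) (|1−2| = |3−2| = 1); (1,3)–(4,6) (|1−4| = |3−6| = 3); (2,2)–(3,3) (|2−3| = |2−3| = 1); (5,2)–(7,4) (|5−7| = |2−4| = 2); (6,5)–(7,4) (|6−7| = |5−4| = 1).
Total attacking pairs: 7.

7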